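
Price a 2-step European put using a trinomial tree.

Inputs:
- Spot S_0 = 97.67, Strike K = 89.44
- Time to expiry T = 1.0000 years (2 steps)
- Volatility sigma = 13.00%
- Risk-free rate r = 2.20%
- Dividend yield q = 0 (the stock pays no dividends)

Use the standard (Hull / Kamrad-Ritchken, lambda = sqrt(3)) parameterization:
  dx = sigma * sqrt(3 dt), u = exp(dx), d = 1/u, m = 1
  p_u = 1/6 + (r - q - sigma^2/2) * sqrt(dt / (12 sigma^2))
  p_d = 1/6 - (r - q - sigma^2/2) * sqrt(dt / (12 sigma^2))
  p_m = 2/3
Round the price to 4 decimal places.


dt = T/N = 0.500000; dx = sigma*sqrt(3*dt) = 0.159217
u = exp(dx) = 1.172592; d = 1/u = 0.852811
p_u = 0.187943, p_m = 0.666667, p_d = 0.145391
Discount per step: exp(-r*dt) = 0.989060
Stock lattice S(k, j) with j the centered position index:
  k=0: S(0,+0) = 97.6700
  k=1: S(1,-1) = 83.2941; S(1,+0) = 97.6700; S(1,+1) = 114.5271
  k=2: S(2,-2) = 71.0342; S(2,-1) = 83.2941; S(2,+0) = 97.6700; S(2,+1) = 114.5271; S(2,+2) = 134.2936
Terminal payoffs V(N, j) = max(K - S_T, 0):
  V(2,-2) = 18.405847; V(2,-1) = 6.145909; V(2,+0) = 0.000000; V(2,+1) = 0.000000; V(2,+2) = 0.000000
Backward induction: V(k, j) = exp(-r*dt) * [p_u * V(k+1, j+1) + p_m * V(k+1, j) + p_d * V(k+1, j-1)]
  V(1,-1) = exp(-r*dt) * [p_u*0.000000 + p_m*6.145909 + p_d*18.405847] = 6.699212
  V(1,+0) = exp(-r*dt) * [p_u*0.000000 + p_m*0.000000 + p_d*6.145909] = 0.883782
  V(1,+1) = exp(-r*dt) * [p_u*0.000000 + p_m*0.000000 + p_d*0.000000] = 0.000000
  V(0,+0) = exp(-r*dt) * [p_u*0.000000 + p_m*0.883782 + p_d*6.699212] = 1.546090

Answer: Price = V(0,0) = 1.5461


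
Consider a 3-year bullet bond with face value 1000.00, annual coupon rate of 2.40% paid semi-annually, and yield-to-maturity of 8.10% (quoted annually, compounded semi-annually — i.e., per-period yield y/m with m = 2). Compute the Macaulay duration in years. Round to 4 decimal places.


Answer: Macaulay duration = 2.9035 years

Derivation:
Coupon per period c = face * coupon_rate / m = 12.000000
Periods per year m = 2; per-period yield y/m = 0.040500
Number of cashflows N = 6
Cashflows (t years, CF_t, discount factor 1/(1+y/m)^(m*t), PV):
  t = 0.5000: CF_t = 12.000000, DF = 0.961076, PV = 11.532917
  t = 1.0000: CF_t = 12.000000, DF = 0.923668, PV = 11.084014
  t = 1.5000: CF_t = 12.000000, DF = 0.887715, PV = 10.652585
  t = 2.0000: CF_t = 12.000000, DF = 0.853162, PV = 10.237948
  t = 2.5000: CF_t = 12.000000, DF = 0.819954, PV = 9.839450
  t = 3.0000: CF_t = 1012.000000, DF = 0.788039, PV = 797.495067
Price P = sum_t PV_t = 850.841980
Macaulay numerator sum_t t * PV_t:
  t * PV_t at t = 0.5000: 5.766458
  t * PV_t at t = 1.0000: 11.084014
  t * PV_t at t = 1.5000: 15.978877
  t * PV_t at t = 2.0000: 20.475895
  t * PV_t at t = 2.5000: 24.598625
  t * PV_t at t = 3.0000: 2392.485200
Macaulay duration D = (sum_t t * PV_t) / P = 2470.389070 / 850.841980 = 2.903464


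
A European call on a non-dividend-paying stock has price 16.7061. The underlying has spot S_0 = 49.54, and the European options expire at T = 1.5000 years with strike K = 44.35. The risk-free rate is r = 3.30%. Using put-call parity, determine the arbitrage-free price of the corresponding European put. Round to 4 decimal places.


Answer: Put price = 9.3742

Derivation:
Put-call parity: C - P = S_0 * exp(-qT) - K * exp(-rT).
S_0 * exp(-qT) = 49.5400 * 1.00000000 = 49.54000000
K * exp(-rT) = 44.3500 * 0.95170516 = 42.20812376
P = C - S*exp(-qT) + K*exp(-rT)
P = 16.7061 - 49.54000000 + 42.20812376 = 9.3742


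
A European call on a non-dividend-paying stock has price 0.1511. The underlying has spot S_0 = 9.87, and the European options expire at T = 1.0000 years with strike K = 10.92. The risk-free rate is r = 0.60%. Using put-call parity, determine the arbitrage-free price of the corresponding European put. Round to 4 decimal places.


Put-call parity: C - P = S_0 * exp(-qT) - K * exp(-rT).
S_0 * exp(-qT) = 9.8700 * 1.00000000 = 9.87000000
K * exp(-rT) = 10.9200 * 0.99401796 = 10.85467617
P = C - S*exp(-qT) + K*exp(-rT)
P = 0.1511 - 9.87000000 + 10.85467617 = 1.1358

Answer: Put price = 1.1358


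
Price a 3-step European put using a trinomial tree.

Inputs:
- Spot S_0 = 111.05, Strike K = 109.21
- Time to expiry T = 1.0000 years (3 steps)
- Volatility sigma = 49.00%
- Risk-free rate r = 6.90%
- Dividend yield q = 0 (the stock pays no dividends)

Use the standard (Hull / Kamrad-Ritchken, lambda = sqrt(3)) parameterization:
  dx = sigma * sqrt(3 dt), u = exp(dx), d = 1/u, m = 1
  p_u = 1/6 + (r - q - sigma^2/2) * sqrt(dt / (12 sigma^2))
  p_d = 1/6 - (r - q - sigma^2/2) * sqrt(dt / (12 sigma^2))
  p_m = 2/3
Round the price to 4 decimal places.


Answer: Price = V(0,0) = 14.7693

Derivation:
dt = T/N = 0.333333; dx = sigma*sqrt(3*dt) = 0.490000
u = exp(dx) = 1.632316; d = 1/u = 0.612626
p_u = 0.149303, p_m = 0.666667, p_d = 0.184031
Discount per step: exp(-r*dt) = 0.977262
Stock lattice S(k, j) with j the centered position index:
  k=0: S(0,+0) = 111.0500
  k=1: S(1,-1) = 68.0322; S(1,+0) = 111.0500; S(1,+1) = 181.2687
  k=2: S(2,-2) = 41.6783; S(2,-1) = 68.0322; S(2,+0) = 111.0500; S(2,+1) = 181.2687; S(2,+2) = 295.8879
  k=3: S(3,-3) = 25.5332; S(3,-2) = 41.6783; S(3,-1) = 68.0322; S(3,+0) = 111.0500; S(3,+1) = 181.2687; S(3,+2) = 295.8879; S(3,+3) = 482.9826
Terminal payoffs V(N, j) = max(K - S_T, 0):
  V(3,-3) = 83.676775; V(3,-2) = 67.531702; V(3,-1) = 41.177839; V(3,+0) = 0.000000; V(3,+1) = 0.000000; V(3,+2) = 0.000000; V(3,+3) = 0.000000
Backward induction: V(k, j) = exp(-r*dt) * [p_u * V(k+1, j+1) + p_m * V(k+1, j) + p_d * V(k+1, j-1)]
  V(2,-2) = exp(-r*dt) * [p_u*41.177839 + p_m*67.531702 + p_d*83.676775] = 65.054591
  V(2,-1) = exp(-r*dt) * [p_u*0.000000 + p_m*41.177839 + p_d*67.531702] = 38.973026
  V(2,+0) = exp(-r*dt) * [p_u*0.000000 + p_m*0.000000 + p_d*41.177839] = 7.405678
  V(2,+1) = exp(-r*dt) * [p_u*0.000000 + p_m*0.000000 + p_d*0.000000] = 0.000000
  V(2,+2) = exp(-r*dt) * [p_u*0.000000 + p_m*0.000000 + p_d*0.000000] = 0.000000
  V(1,-1) = exp(-r*dt) * [p_u*7.405678 + p_m*38.973026 + p_d*65.054591] = 38.171620
  V(1,+0) = exp(-r*dt) * [p_u*0.000000 + p_m*7.405678 + p_d*38.973026] = 11.834012
  V(1,+1) = exp(-r*dt) * [p_u*0.000000 + p_m*0.000000 + p_d*7.405678] = 1.331883
  V(0,+0) = exp(-r*dt) * [p_u*1.331883 + p_m*11.834012 + p_d*38.171620] = 14.769311


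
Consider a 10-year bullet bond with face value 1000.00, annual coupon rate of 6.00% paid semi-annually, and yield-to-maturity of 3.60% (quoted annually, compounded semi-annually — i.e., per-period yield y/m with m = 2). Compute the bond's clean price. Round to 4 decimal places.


Answer: Price = 1200.0576

Derivation:
Coupon per period c = face * coupon_rate / m = 30.000000
Periods per year m = 2; per-period yield y/m = 0.018000
Number of cashflows N = 20
Cashflows (t years, CF_t, discount factor 1/(1+y/m)^(m*t), PV):
  t = 0.5000: CF_t = 30.000000, DF = 0.982318, PV = 29.469548
  t = 1.0000: CF_t = 30.000000, DF = 0.964949, PV = 28.948476
  t = 1.5000: CF_t = 30.000000, DF = 0.947887, PV = 28.436616
  t = 2.0000: CF_t = 30.000000, DF = 0.931127, PV = 27.933808
  t = 2.5000: CF_t = 30.000000, DF = 0.914663, PV = 27.439890
  t = 3.0000: CF_t = 30.000000, DF = 0.898490, PV = 26.954705
  t = 3.5000: CF_t = 30.000000, DF = 0.882603, PV = 26.478099
  t = 4.0000: CF_t = 30.000000, DF = 0.866997, PV = 26.009921
  t = 4.5000: CF_t = 30.000000, DF = 0.851667, PV = 25.550020
  t = 5.0000: CF_t = 30.000000, DF = 0.836608, PV = 25.098252
  t = 5.5000: CF_t = 30.000000, DF = 0.821816, PV = 24.654471
  t = 6.0000: CF_t = 30.000000, DF = 0.807285, PV = 24.218538
  t = 6.5000: CF_t = 30.000000, DF = 0.793010, PV = 23.790312
  t = 7.0000: CF_t = 30.000000, DF = 0.778989, PV = 23.369658
  t = 7.5000: CF_t = 30.000000, DF = 0.765215, PV = 22.956442
  t = 8.0000: CF_t = 30.000000, DF = 0.751684, PV = 22.550533
  t = 8.5000: CF_t = 30.000000, DF = 0.738393, PV = 22.151800
  t = 9.0000: CF_t = 30.000000, DF = 0.725337, PV = 21.760118
  t = 9.5000: CF_t = 30.000000, DF = 0.712512, PV = 21.375362
  t = 10.0000: CF_t = 1030.000000, DF = 0.699914, PV = 720.911021
Price P = sum_t PV_t = 1200.057592


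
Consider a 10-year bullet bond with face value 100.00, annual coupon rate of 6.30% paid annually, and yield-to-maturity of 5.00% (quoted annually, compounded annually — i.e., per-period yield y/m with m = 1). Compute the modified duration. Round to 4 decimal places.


Coupon per period c = face * coupon_rate / m = 6.300000
Periods per year m = 1; per-period yield y/m = 0.050000
Number of cashflows N = 10
Cashflows (t years, CF_t, discount factor 1/(1+y/m)^(m*t), PV):
  t = 1.0000: CF_t = 6.300000, DF = 0.952381, PV = 6.000000
  t = 2.0000: CF_t = 6.300000, DF = 0.907029, PV = 5.714286
  t = 3.0000: CF_t = 6.300000, DF = 0.863838, PV = 5.442177
  t = 4.0000: CF_t = 6.300000, DF = 0.822702, PV = 5.183026
  t = 5.0000: CF_t = 6.300000, DF = 0.783526, PV = 4.936215
  t = 6.0000: CF_t = 6.300000, DF = 0.746215, PV = 4.701157
  t = 7.0000: CF_t = 6.300000, DF = 0.710681, PV = 4.477292
  t = 8.0000: CF_t = 6.300000, DF = 0.676839, PV = 4.264088
  t = 9.0000: CF_t = 6.300000, DF = 0.644609, PV = 4.061036
  t = 10.0000: CF_t = 106.300000, DF = 0.613913, PV = 65.258979
Price P = sum_t PV_t = 110.038255
First compute Macaulay numerator sum_t t * PV_t:
  t * PV_t at t = 1.0000: 6.000000
  t * PV_t at t = 2.0000: 11.428571
  t * PV_t at t = 3.0000: 16.326531
  t * PV_t at t = 4.0000: 20.732102
  t * PV_t at t = 5.0000: 24.681074
  t * PV_t at t = 6.0000: 28.206942
  t * PV_t at t = 7.0000: 31.341047
  t * PV_t at t = 8.0000: 34.112704
  t * PV_t at t = 9.0000: 36.549326
  t * PV_t at t = 10.0000: 652.589789
Macaulay duration D = 861.968085 / 110.038255 = 7.833349
Modified duration = D / (1 + y/m) = 7.833349 / (1 + 0.050000) = 7.460333

Answer: Modified duration = 7.4603


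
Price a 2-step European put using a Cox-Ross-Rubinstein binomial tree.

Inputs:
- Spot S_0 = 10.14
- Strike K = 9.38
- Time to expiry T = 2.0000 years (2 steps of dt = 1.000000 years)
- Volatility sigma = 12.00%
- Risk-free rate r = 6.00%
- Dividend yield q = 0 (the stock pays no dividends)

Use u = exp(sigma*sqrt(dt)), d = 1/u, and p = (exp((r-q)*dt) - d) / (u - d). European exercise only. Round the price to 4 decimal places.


Answer: Price = V(0,0) = 0.0927

Derivation:
dt = T/N = 1.000000
u = exp(sigma*sqrt(dt)) = 1.127497; d = 1/u = 0.886920
p = (exp((r-q)*dt) - d) / (u - d) = 0.727071
Discount per step: exp(-r*dt) = 0.941765
Stock lattice S(k, i) with i counting down-moves:
  k=0: S(0,0) = 10.1400
  k=1: S(1,0) = 11.4328; S(1,1) = 8.9934
  k=2: S(2,0) = 12.8905; S(2,1) = 10.1400; S(2,2) = 7.9764
Terminal payoffs V(N, i) = max(K - S_T, 0):
  V(2,0) = 0.000000; V(2,1) = 0.000000; V(2,2) = 1.403593
Backward induction: V(k, i) = exp(-r*dt) * [p * V(k+1, i) + (1-p) * V(k+1, i+1)].
  V(1,0) = exp(-r*dt) * [p*0.000000 + (1-p)*0.000000] = 0.000000
  V(1,1) = exp(-r*dt) * [p*0.000000 + (1-p)*1.403593] = 0.360773
  V(0,0) = exp(-r*dt) * [p*0.000000 + (1-p)*0.360773] = 0.092731


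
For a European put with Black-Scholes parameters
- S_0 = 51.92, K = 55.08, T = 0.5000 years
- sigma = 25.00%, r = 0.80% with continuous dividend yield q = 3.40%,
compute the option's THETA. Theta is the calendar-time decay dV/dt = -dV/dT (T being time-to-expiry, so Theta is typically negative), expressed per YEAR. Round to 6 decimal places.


d1 = -0.3193724228; d2 = -0.4961491181
phi(d1) = 0.3791065778; exp(-qT) = 0.9831436846; exp(-rT) = 0.9960079893
Theta = -S*exp(-qT)*phi(d1)*sigma/(2*sqrt(T)) + r*K*exp(-rT)*N(-d2) - q*S*exp(-qT)*N(-d1)
N(-d1) = 0.6252779399; N(-d2) = 0.6901053966; sqrt(T) = 0.7071067812
Term 1 = -51.9200 * 0.9831436846 * 0.3791065778 * 0.2500 / (2 * 0.7071067812) = -3.4208813256
Term 2 = 0.0080 * 55.0800 * 0.9960079893 * 0.6901053966 = 0.3028741192
Term 3 = -0.0340 * 51.9200 * 0.9831436846 * 0.6252779399 = -1.0851847986
Theta = -3.4208813256 + (0.3028741192) + (-1.0851847986) = -4.203192

Answer: Theta = -4.203192


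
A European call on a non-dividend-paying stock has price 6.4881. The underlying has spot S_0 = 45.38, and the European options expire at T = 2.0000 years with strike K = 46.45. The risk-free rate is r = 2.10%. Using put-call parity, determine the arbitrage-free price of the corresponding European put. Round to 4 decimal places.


Answer: Put price = 5.6476

Derivation:
Put-call parity: C - P = S_0 * exp(-qT) - K * exp(-rT).
S_0 * exp(-qT) = 45.3800 * 1.00000000 = 45.38000000
K * exp(-rT) = 46.4500 * 0.95886978 = 44.53950131
P = C - S*exp(-qT) + K*exp(-rT)
P = 6.4881 - 45.38000000 + 44.53950131 = 5.6476


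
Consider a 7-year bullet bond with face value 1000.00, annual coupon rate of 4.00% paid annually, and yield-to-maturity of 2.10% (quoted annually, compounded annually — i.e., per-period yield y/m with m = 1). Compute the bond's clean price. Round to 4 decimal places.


Answer: Price = 1122.4965

Derivation:
Coupon per period c = face * coupon_rate / m = 40.000000
Periods per year m = 1; per-period yield y/m = 0.021000
Number of cashflows N = 7
Cashflows (t years, CF_t, discount factor 1/(1+y/m)^(m*t), PV):
  t = 1.0000: CF_t = 40.000000, DF = 0.979432, PV = 39.177277
  t = 2.0000: CF_t = 40.000000, DF = 0.959287, PV = 38.371476
  t = 3.0000: CF_t = 40.000000, DF = 0.939556, PV = 37.582249
  t = 4.0000: CF_t = 40.000000, DF = 0.920231, PV = 36.809255
  t = 5.0000: CF_t = 40.000000, DF = 0.901304, PV = 36.052159
  t = 6.0000: CF_t = 40.000000, DF = 0.882766, PV = 35.310636
  t = 7.0000: CF_t = 1040.000000, DF = 0.864609, PV = 899.193471
Price P = sum_t PV_t = 1122.496523


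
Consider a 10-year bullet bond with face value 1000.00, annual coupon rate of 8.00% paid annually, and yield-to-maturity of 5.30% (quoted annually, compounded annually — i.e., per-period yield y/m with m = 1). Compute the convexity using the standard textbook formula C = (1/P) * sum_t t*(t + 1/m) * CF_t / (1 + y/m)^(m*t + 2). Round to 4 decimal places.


Coupon per period c = face * coupon_rate / m = 80.000000
Periods per year m = 1; per-period yield y/m = 0.053000
Number of cashflows N = 10
Cashflows (t years, CF_t, discount factor 1/(1+y/m)^(m*t), PV):
  t = 1.0000: CF_t = 80.000000, DF = 0.949668, PV = 75.973409
  t = 2.0000: CF_t = 80.000000, DF = 0.901869, PV = 72.149487
  t = 3.0000: CF_t = 80.000000, DF = 0.856475, PV = 68.518031
  t = 4.0000: CF_t = 80.000000, DF = 0.813367, PV = 65.069355
  t = 5.0000: CF_t = 80.000000, DF = 0.772428, PV = 61.794259
  t = 6.0000: CF_t = 80.000000, DF = 0.733550, PV = 58.684007
  t = 7.0000: CF_t = 80.000000, DF = 0.696629, PV = 55.730301
  t = 8.0000: CF_t = 80.000000, DF = 0.661566, PV = 52.925262
  t = 9.0000: CF_t = 80.000000, DF = 0.628268, PV = 50.261408
  t = 10.0000: CF_t = 1080.000000, DF = 0.596645, PV = 644.377019
Price P = sum_t PV_t = 1205.482538
Convexity numerator sum_t t*(t + 1/m) * CF_t / (1+y/m)^(m*t + 2):
  t = 1.0000: term = 137.036062
  t = 2.0000: term = 390.416130
  t = 3.0000: term = 741.531112
  t = 4.0000: term = 1173.680139
  t = 5.0000: term = 1671.909030
  t = 6.0000: term = 2222.861009
  t = 7.0000: term = 2814.638821
  t = 8.0000: term = 3436.677437
  t = 9.0000: term = 4079.626587
  t = 10.0000: term = 63925.772726
Convexity = (1/P) * sum = 80594.149051 / 1205.482538 = 66.856339

Answer: Convexity = 66.8563


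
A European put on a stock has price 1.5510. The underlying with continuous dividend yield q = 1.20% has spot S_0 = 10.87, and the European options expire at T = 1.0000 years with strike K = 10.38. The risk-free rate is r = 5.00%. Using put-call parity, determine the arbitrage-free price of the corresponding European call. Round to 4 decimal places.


Put-call parity: C - P = S_0 * exp(-qT) - K * exp(-rT).
S_0 * exp(-qT) = 10.8700 * 0.98807171 = 10.74033952
K * exp(-rT) = 10.3800 * 0.95122942 = 9.87376143
C = P + S*exp(-qT) - K*exp(-rT)
C = 1.5510 + 10.74033952 - 9.87376143 = 2.4176

Answer: Call price = 2.4176


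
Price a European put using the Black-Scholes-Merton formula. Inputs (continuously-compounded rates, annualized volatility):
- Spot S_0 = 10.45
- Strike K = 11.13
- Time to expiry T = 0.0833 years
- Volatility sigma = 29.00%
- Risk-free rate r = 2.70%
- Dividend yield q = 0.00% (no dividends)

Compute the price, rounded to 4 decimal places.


Answer: Price = 0.7781

Derivation:
d1 = (ln(S/K) + (r - q + 0.5*sigma^2) * T) / (sigma * sqrt(T)) = -0.68448000
d2 = d1 - sigma * sqrt(T) = -0.76817905
exp(-rT) = 0.99775343; exp(-qT) = 1.00000000
P = K * exp(-rT) * N(-d2) - S_0 * exp(-qT) * N(-d1)
N(-d1) = 0.75316394; N(-d2) = 0.77880959
P = 11.1300 * 0.99775343 * 0.77880959 - 10.4500 * 1.00000000 * 0.75316394 = 0.7781


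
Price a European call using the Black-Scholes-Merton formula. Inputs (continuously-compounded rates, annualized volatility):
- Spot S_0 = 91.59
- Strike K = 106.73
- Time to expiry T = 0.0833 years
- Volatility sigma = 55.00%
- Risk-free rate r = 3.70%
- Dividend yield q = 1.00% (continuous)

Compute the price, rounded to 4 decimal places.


d1 = (ln(S/K) + (r - q + 0.5*sigma^2) * T) / (sigma * sqrt(T)) = -0.87017978
d2 = d1 - sigma * sqrt(T) = -1.02891934
exp(-rT) = 0.99692264; exp(-qT) = 0.99916735
C = S_0 * exp(-qT) * N(d1) - K * exp(-rT) * N(d2)
N(d1) = 0.19210108; N(d2) = 0.15175879
C = 91.5900 * 0.99916735 * 0.19210108 - 106.7300 * 0.99692264 * 0.15175879 = 1.4325

Answer: Price = 1.4325


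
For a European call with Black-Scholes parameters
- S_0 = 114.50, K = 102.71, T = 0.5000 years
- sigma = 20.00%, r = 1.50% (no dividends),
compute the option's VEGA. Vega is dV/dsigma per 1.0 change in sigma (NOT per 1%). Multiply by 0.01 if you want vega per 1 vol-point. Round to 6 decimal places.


Answer: Vega = 21.695836

Derivation:
d1 = 0.8921236734; d2 = 0.7507023171
phi(d1) = 0.2679698359; exp(-qT) = 1.0000000000; exp(-rT) = 0.9925280548
Vega = S * exp(-qT) * phi(d1) * sqrt(T) = 114.5000 * 1.0000000000 * 0.2679698359 * 0.7071067812 = 21.695836


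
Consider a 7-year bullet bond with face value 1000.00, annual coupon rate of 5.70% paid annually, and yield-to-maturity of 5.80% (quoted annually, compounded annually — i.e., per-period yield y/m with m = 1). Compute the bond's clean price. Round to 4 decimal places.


Coupon per period c = face * coupon_rate / m = 57.000000
Periods per year m = 1; per-period yield y/m = 0.058000
Number of cashflows N = 7
Cashflows (t years, CF_t, discount factor 1/(1+y/m)^(m*t), PV):
  t = 1.0000: CF_t = 57.000000, DF = 0.945180, PV = 53.875236
  t = 2.0000: CF_t = 57.000000, DF = 0.893364, PV = 50.921773
  t = 3.0000: CF_t = 57.000000, DF = 0.844390, PV = 48.130221
  t = 4.0000: CF_t = 57.000000, DF = 0.798100, PV = 45.491702
  t = 5.0000: CF_t = 57.000000, DF = 0.754348, PV = 42.997828
  t = 6.0000: CF_t = 57.000000, DF = 0.712994, PV = 40.640669
  t = 7.0000: CF_t = 1057.000000, DF = 0.673908, PV = 712.320287
Price P = sum_t PV_t = 994.377716

Answer: Price = 994.3777


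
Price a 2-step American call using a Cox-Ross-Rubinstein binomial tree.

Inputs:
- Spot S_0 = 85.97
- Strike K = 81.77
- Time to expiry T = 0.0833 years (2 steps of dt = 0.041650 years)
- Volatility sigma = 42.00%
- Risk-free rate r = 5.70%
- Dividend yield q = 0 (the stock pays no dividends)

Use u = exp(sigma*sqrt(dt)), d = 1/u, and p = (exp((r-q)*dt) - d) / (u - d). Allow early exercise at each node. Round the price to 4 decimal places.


dt = T/N = 0.041650
u = exp(sigma*sqrt(dt)) = 1.089496; d = 1/u = 0.917856
p = (exp((r-q)*dt) - d) / (u - d) = 0.492432
Discount per step: exp(-r*dt) = 0.997629
Stock lattice S(k, i) with i counting down-moves:
  k=0: S(0,0) = 85.9700
  k=1: S(1,0) = 93.6640; S(1,1) = 78.9081
  k=2: S(2,0) = 102.0465; S(2,1) = 85.9700; S(2,2) = 72.4262
Terminal payoffs V(N, i) = max(S_T - K, 0):
  V(2,0) = 20.276479; V(2,1) = 4.200000; V(2,2) = 0.000000
Backward induction: V(k, i) = exp(-r*dt) * [p * V(k+1, i) + (1-p) * V(k+1, i+1)]; then take max(V_cont, immediate exercise) for American.
  V(1,0) = exp(-r*dt) * [p*20.276479 + (1-p)*4.200000] = 12.087847; exercise = 11.893951; V(1,0) = max -> 12.087847
  V(1,1) = exp(-r*dt) * [p*4.200000 + (1-p)*0.000000] = 2.063312; exercise = 0.000000; V(1,1) = max -> 2.063312
  V(0,0) = exp(-r*dt) * [p*12.087847 + (1-p)*2.063312] = 6.983119; exercise = 4.200000; V(0,0) = max -> 6.983119

Answer: Price = V(0,0) = 6.9831


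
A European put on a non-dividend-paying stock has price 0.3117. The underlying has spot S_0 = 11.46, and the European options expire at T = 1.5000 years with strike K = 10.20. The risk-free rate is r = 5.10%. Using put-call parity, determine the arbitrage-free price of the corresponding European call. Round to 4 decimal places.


Put-call parity: C - P = S_0 * exp(-qT) - K * exp(-rT).
S_0 * exp(-qT) = 11.4600 * 1.00000000 = 11.46000000
K * exp(-rT) = 10.2000 * 0.92635291 = 9.44879973
C = P + S*exp(-qT) - K*exp(-rT)
C = 0.3117 + 11.46000000 - 9.44879973 = 2.3229

Answer: Call price = 2.3229


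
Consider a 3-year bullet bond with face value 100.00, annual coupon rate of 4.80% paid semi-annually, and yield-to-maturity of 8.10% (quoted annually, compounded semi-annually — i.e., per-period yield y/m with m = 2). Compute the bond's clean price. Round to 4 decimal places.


Coupon per period c = face * coupon_rate / m = 2.400000
Periods per year m = 2; per-period yield y/m = 0.040500
Number of cashflows N = 6
Cashflows (t years, CF_t, discount factor 1/(1+y/m)^(m*t), PV):
  t = 0.5000: CF_t = 2.400000, DF = 0.961076, PV = 2.306583
  t = 1.0000: CF_t = 2.400000, DF = 0.923668, PV = 2.216803
  t = 1.5000: CF_t = 2.400000, DF = 0.887715, PV = 2.130517
  t = 2.0000: CF_t = 2.400000, DF = 0.853162, PV = 2.047590
  t = 2.5000: CF_t = 2.400000, DF = 0.819954, PV = 1.967890
  t = 3.0000: CF_t = 102.400000, DF = 0.788039, PV = 80.695153
Price P = sum_t PV_t = 91.364536

Answer: Price = 91.3645


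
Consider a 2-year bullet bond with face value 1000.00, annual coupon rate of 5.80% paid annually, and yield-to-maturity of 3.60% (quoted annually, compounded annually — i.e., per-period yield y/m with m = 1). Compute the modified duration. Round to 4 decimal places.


Answer: Modified duration = 1.8786

Derivation:
Coupon per period c = face * coupon_rate / m = 58.000000
Periods per year m = 1; per-period yield y/m = 0.036000
Number of cashflows N = 2
Cashflows (t years, CF_t, discount factor 1/(1+y/m)^(m*t), PV):
  t = 1.0000: CF_t = 58.000000, DF = 0.965251, PV = 55.984556
  t = 2.0000: CF_t = 1058.000000, DF = 0.931709, PV = 985.748573
Price P = sum_t PV_t = 1041.733129
First compute Macaulay numerator sum_t t * PV_t:
  t * PV_t at t = 1.0000: 55.984556
  t * PV_t at t = 2.0000: 1971.497145
Macaulay duration D = 2027.481701 / 1041.733129 = 1.946258
Modified duration = D / (1 + y/m) = 1.946258 / (1 + 0.036000) = 1.878628


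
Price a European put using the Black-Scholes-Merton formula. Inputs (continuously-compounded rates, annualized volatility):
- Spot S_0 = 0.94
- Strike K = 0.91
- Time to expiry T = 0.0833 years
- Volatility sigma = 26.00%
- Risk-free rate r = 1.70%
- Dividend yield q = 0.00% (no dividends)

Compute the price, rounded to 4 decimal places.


Answer: Price = 0.0148

Derivation:
d1 = (ln(S/K) + (r - q + 0.5*sigma^2) * T) / (sigma * sqrt(T)) = 0.48862820
d2 = d1 - sigma * sqrt(T) = 0.41358768
exp(-rT) = 0.99858490; exp(-qT) = 1.00000000
P = K * exp(-rT) * N(-d2) - S_0 * exp(-qT) * N(-d1)
N(-d1) = 0.31255247; N(-d2) = 0.33958805
P = 0.9100 * 0.99858490 * 0.33958805 - 0.9400 * 1.00000000 * 0.31255247 = 0.0148


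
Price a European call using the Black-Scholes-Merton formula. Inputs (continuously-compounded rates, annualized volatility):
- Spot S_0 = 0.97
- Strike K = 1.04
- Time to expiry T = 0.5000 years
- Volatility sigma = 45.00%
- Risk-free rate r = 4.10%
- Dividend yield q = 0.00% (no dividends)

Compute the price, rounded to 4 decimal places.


d1 = (ln(S/K) + (r - q + 0.5*sigma^2) * T) / (sigma * sqrt(T)) = 0.00454145
d2 = d1 - sigma * sqrt(T) = -0.31365661
exp(-rT) = 0.97970870; exp(-qT) = 1.00000000
C = S_0 * exp(-qT) * N(d1) - K * exp(-rT) * N(d2)
N(d1) = 0.50181177; N(d2) = 0.37689093
C = 0.9700 * 1.00000000 * 0.50181177 - 1.0400 * 0.97970870 * 0.37689093 = 0.1027

Answer: Price = 0.1027


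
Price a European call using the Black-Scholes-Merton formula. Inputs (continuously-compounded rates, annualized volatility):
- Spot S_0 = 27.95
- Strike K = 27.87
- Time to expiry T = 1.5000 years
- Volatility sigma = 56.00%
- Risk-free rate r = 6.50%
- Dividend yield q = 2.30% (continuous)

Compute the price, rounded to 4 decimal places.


Answer: Price = 7.9067

Derivation:
d1 = (ln(S/K) + (r - q + 0.5*sigma^2) * T) / (sigma * sqrt(T)) = 0.43896366
d2 = d1 - sigma * sqrt(T) = -0.24689346
exp(-rT) = 0.90710234; exp(-qT) = 0.96608834
C = S_0 * exp(-qT) * N(d1) - K * exp(-rT) * N(d2)
N(d1) = 0.66965607; N(d2) = 0.40249534
C = 27.9500 * 0.96608834 * 0.66965607 - 27.8700 * 0.90710234 * 0.40249534 = 7.9067


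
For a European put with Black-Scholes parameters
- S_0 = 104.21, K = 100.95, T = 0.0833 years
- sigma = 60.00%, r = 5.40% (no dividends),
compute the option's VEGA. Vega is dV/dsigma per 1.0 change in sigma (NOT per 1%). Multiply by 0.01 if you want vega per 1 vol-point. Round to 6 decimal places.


d1 = 0.2960952825; d2 = 0.1229248462
phi(d1) = 0.3818319299; exp(-qT) = 1.0000000000; exp(-rT) = 0.9955119017
Vega = S * exp(-qT) * phi(d1) * sqrt(T) = 104.2100 * 1.0000000000 * 0.3818319299 * 0.2886173938 = 11.484290

Answer: Vega = 11.484290


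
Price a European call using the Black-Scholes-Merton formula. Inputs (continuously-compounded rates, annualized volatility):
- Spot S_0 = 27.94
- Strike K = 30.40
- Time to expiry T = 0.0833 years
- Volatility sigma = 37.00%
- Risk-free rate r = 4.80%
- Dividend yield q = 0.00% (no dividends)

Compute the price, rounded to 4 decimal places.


Answer: Price = 0.4051

Derivation:
d1 = (ln(S/K) + (r - q + 0.5*sigma^2) * T) / (sigma * sqrt(T)) = -0.69935447
d2 = d1 - sigma * sqrt(T) = -0.80614290
exp(-rT) = 0.99600958; exp(-qT) = 1.00000000
C = S_0 * exp(-qT) * N(d1) - K * exp(-rT) * N(d2)
N(d1) = 0.24216527; N(d2) = 0.21008023
C = 27.9400 * 1.00000000 * 0.24216527 - 30.4000 * 0.99600958 * 0.21008023 = 0.4051


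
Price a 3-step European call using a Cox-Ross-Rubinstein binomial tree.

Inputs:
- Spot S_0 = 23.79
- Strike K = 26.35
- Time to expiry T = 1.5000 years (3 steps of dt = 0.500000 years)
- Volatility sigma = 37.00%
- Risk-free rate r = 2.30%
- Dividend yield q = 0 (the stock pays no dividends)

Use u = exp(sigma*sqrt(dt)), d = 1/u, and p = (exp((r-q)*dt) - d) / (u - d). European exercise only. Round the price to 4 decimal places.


Answer: Price = V(0,0) = 3.8724

Derivation:
dt = T/N = 0.500000
u = exp(sigma*sqrt(dt)) = 1.299045; d = 1/u = 0.769796
p = (exp((r-q)*dt) - d) / (u - d) = 0.456818
Discount per step: exp(-r*dt) = 0.988566
Stock lattice S(k, i) with i counting down-moves:
  k=0: S(0,0) = 23.7900
  k=1: S(1,0) = 30.9043; S(1,1) = 18.3135
  k=2: S(2,0) = 40.1461; S(2,1) = 23.7900; S(2,2) = 14.0976
  k=3: S(3,0) = 52.1515; S(3,1) = 30.9043; S(3,2) = 18.3135; S(3,3) = 10.8523
Terminal payoffs V(N, i) = max(S_T - K, 0):
  V(3,0) = 25.801547; V(3,1) = 4.554285; V(3,2) = 0.000000; V(3,3) = 0.000000
Backward induction: V(k, i) = exp(-r*dt) * [p * V(k+1, i) + (1-p) * V(k+1, i+1)].
  V(2,0) = exp(-r*dt) * [p*25.801547 + (1-p)*4.554285] = 14.097351
  V(2,1) = exp(-r*dt) * [p*4.554285 + (1-p)*0.000000] = 2.056688
  V(2,2) = exp(-r*dt) * [p*0.000000 + (1-p)*0.000000] = 0.000000
  V(1,0) = exp(-r*dt) * [p*14.097351 + (1-p)*2.056688] = 7.470665
  V(1,1) = exp(-r*dt) * [p*2.056688 + (1-p)*0.000000] = 0.928789
  V(0,0) = exp(-r*dt) * [p*7.470665 + (1-p)*0.928789] = 3.872442


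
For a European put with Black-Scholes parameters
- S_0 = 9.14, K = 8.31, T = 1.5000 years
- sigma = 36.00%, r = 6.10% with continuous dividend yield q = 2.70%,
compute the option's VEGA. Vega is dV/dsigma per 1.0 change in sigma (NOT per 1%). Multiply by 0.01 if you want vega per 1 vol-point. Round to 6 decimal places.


Answer: Vega = 3.682449

Derivation:
d1 = 0.5520441719; d2 = 0.1111360182
phi(d1) = 0.3425577861; exp(-qT) = 0.9603091645; exp(-rT) = 0.9125613162
Vega = S * exp(-qT) * phi(d1) * sqrt(T) = 9.1400 * 0.9603091645 * 0.3425577861 * 1.2247448714 = 3.682449


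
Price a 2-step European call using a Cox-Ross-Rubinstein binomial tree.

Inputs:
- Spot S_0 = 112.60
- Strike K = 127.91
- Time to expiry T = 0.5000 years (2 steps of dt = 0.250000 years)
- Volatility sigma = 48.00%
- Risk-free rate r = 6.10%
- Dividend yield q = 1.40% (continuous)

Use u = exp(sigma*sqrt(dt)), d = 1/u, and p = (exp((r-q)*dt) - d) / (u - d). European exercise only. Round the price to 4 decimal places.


Answer: Price = V(0,0) = 11.3221

Derivation:
dt = T/N = 0.250000
u = exp(sigma*sqrt(dt)) = 1.271249; d = 1/u = 0.786628
p = (exp((r-q)*dt) - d) / (u - d) = 0.464675
Discount per step: exp(-r*dt) = 0.984866
Stock lattice S(k, i) with i counting down-moves:
  k=0: S(0,0) = 112.6000
  k=1: S(1,0) = 143.1427; S(1,1) = 88.5743
  k=2: S(2,0) = 181.9700; S(2,1) = 112.6000; S(2,2) = 69.6750
Terminal payoffs V(N, i) = max(S_T - K, 0):
  V(2,0) = 54.059978; V(2,1) = 0.000000; V(2,2) = 0.000000
Backward induction: V(k, i) = exp(-r*dt) * [p * V(k+1, i) + (1-p) * V(k+1, i+1)].
  V(1,0) = exp(-r*dt) * [p*54.059978 + (1-p)*0.000000] = 24.740146
  V(1,1) = exp(-r*dt) * [p*0.000000 + (1-p)*0.000000] = 0.000000
  V(0,0) = exp(-r*dt) * [p*24.740146 + (1-p)*0.000000] = 11.322144


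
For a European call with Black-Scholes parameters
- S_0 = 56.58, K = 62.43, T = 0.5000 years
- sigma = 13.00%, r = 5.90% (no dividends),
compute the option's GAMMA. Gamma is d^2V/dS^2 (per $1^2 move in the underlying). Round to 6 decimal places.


d1 = -0.7034664127; d2 = -0.7953902943
phi(d1) = 0.3114952997; exp(-qT) = 1.0000000000; exp(-rT) = 0.9709308776
Gamma = exp(-qT) * phi(d1) / (S * sigma * sqrt(T)) = 1.0000000000 * 0.3114952997 / (56.5800 * 0.1300 * 0.7071067812) = 0.059891

Answer: Gamma = 0.059891


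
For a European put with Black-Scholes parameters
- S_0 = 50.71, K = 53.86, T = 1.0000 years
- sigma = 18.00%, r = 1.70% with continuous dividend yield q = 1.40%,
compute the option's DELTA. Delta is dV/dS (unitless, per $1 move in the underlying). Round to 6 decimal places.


d1 = -0.2281386532; d2 = -0.4081386532
phi(d1) = 0.3886942805; exp(-qT) = 0.9860975443; exp(-rT) = 0.9831436846
N(-d1) = 0.5902307743
Delta = -exp(-qT) * N(-d1) = -0.9860975443 * 0.5902307743 = -0.582025

Answer: Delta = -0.582025


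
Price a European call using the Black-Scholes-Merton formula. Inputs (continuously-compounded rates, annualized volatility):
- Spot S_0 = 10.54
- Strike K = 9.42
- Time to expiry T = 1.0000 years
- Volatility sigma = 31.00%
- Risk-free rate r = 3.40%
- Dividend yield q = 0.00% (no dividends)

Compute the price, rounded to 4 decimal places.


d1 = (ln(S/K) + (r - q + 0.5*sigma^2) * T) / (sigma * sqrt(T)) = 0.62707243
d2 = d1 - sigma * sqrt(T) = 0.31707243
exp(-rT) = 0.96657150; exp(-qT) = 1.00000000
C = S_0 * exp(-qT) * N(d1) - K * exp(-rT) * N(d2)
N(d1) = 0.73469412; N(d2) = 0.62440568
C = 10.5400 * 1.00000000 * 0.73469412 - 9.4200 * 0.96657150 * 0.62440568 = 2.0584

Answer: Price = 2.0584


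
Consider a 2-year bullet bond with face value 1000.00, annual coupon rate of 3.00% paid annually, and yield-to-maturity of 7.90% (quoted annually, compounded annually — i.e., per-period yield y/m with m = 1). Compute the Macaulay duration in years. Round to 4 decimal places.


Answer: Macaulay duration = 1.9695 years

Derivation:
Coupon per period c = face * coupon_rate / m = 30.000000
Periods per year m = 1; per-period yield y/m = 0.079000
Number of cashflows N = 2
Cashflows (t years, CF_t, discount factor 1/(1+y/m)^(m*t), PV):
  t = 1.0000: CF_t = 30.000000, DF = 0.926784, PV = 27.803522
  t = 2.0000: CF_t = 1030.000000, DF = 0.858929, PV = 884.696553
Price P = sum_t PV_t = 912.500075
Macaulay numerator sum_t t * PV_t:
  t * PV_t at t = 1.0000: 27.803522
  t * PV_t at t = 2.0000: 1769.393107
Macaulay duration D = (sum_t t * PV_t) / P = 1797.196629 / 912.500075 = 1.969530


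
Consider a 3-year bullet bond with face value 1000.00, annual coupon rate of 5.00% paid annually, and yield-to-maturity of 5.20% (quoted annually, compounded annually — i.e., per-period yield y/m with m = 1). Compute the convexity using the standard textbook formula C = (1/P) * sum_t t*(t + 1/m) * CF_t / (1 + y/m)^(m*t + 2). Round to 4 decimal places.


Answer: Convexity = 10.1649

Derivation:
Coupon per period c = face * coupon_rate / m = 50.000000
Periods per year m = 1; per-period yield y/m = 0.052000
Number of cashflows N = 3
Cashflows (t years, CF_t, discount factor 1/(1+y/m)^(m*t), PV):
  t = 1.0000: CF_t = 50.000000, DF = 0.950570, PV = 47.528517
  t = 2.0000: CF_t = 50.000000, DF = 0.903584, PV = 45.179199
  t = 3.0000: CF_t = 1050.000000, DF = 0.858920, PV = 901.866135
Price P = sum_t PV_t = 994.573851
Convexity numerator sum_t t*(t + 1/m) * CF_t / (1+y/m)^(m*t + 2):
  t = 1.0000: term = 85.892013
  t = 2.0000: term = 244.939200
  t = 3.0000: term = 9778.941454
Convexity = (1/P) * sum = 10109.772667 / 994.573851 = 10.164929


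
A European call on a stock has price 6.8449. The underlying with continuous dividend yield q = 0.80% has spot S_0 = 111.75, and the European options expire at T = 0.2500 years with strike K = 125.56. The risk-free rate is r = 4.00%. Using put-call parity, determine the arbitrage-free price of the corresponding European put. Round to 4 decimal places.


Put-call parity: C - P = S_0 * exp(-qT) - K * exp(-rT).
S_0 * exp(-qT) = 111.7500 * 0.99800200 = 111.52672335
K * exp(-rT) = 125.5600 * 0.99004983 = 124.31065713
P = C - S*exp(-qT) + K*exp(-rT)
P = 6.8449 - 111.52672335 + 124.31065713 = 19.6288

Answer: Put price = 19.6288


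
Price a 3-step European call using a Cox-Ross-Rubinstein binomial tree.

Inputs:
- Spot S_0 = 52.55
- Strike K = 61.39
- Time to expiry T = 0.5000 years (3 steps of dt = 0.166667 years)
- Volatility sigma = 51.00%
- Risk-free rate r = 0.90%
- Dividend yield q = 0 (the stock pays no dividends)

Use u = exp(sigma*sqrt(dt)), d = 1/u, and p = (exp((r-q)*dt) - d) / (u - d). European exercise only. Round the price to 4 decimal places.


Answer: Price = V(0,0) = 4.4825

Derivation:
dt = T/N = 0.166667
u = exp(sigma*sqrt(dt)) = 1.231468; d = 1/u = 0.812039
p = (exp((r-q)*dt) - d) / (u - d) = 0.451715
Discount per step: exp(-r*dt) = 0.998501
Stock lattice S(k, i) with i counting down-moves:
  k=0: S(0,0) = 52.5500
  k=1: S(1,0) = 64.7136; S(1,1) = 42.6727
  k=2: S(2,0) = 79.6927; S(2,1) = 52.5500; S(2,2) = 34.6519
  k=3: S(3,0) = 98.1390; S(3,1) = 64.7136; S(3,2) = 42.6727; S(3,3) = 28.1387
Terminal payoffs V(N, i) = max(S_T - K, 0):
  V(3,0) = 36.749014; V(3,1) = 3.323622; V(3,2) = 0.000000; V(3,3) = 0.000000
Backward induction: V(k, i) = exp(-r*dt) * [p * V(k+1, i) + (1-p) * V(k+1, i+1)].
  V(2,0) = exp(-r*dt) * [p*36.749014 + (1-p)*3.323622] = 18.394745
  V(2,1) = exp(-r*dt) * [p*3.323622 + (1-p)*0.000000] = 1.499078
  V(2,2) = exp(-r*dt) * [p*0.000000 + (1-p)*0.000000] = 0.000000
  V(1,0) = exp(-r*dt) * [p*18.394745 + (1-p)*1.499078] = 9.117410
  V(1,1) = exp(-r*dt) * [p*1.499078 + (1-p)*0.000000] = 0.676140
  V(0,0) = exp(-r*dt) * [p*9.117410 + (1-p)*0.676140] = 4.482456


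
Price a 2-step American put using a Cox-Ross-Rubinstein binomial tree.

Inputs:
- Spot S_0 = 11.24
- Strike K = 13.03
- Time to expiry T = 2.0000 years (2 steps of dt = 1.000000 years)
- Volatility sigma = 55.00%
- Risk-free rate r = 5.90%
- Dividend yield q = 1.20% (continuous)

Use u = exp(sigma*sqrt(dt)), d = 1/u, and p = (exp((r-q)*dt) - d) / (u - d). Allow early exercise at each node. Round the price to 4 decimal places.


Answer: Price = V(0,0) = 4.0400

Derivation:
dt = T/N = 1.000000
u = exp(sigma*sqrt(dt)) = 1.733253; d = 1/u = 0.576950
p = (exp((r-q)*dt) - d) / (u - d) = 0.407482
Discount per step: exp(-r*dt) = 0.942707
Stock lattice S(k, i) with i counting down-moves:
  k=0: S(0,0) = 11.2400
  k=1: S(1,0) = 19.4818; S(1,1) = 6.4849
  k=2: S(2,0) = 33.7668; S(2,1) = 11.2400; S(2,2) = 3.7415
Terminal payoffs V(N, i) = max(K - S_T, 0):
  V(2,0) = 0.000000; V(2,1) = 1.790000; V(2,2) = 9.288529
Backward induction: V(k, i) = exp(-r*dt) * [p * V(k+1, i) + (1-p) * V(k+1, i+1)]; then take max(V_cont, immediate exercise) for American.
  V(1,0) = exp(-r*dt) * [p*0.000000 + (1-p)*1.790000] = 0.999842; exercise = 0.000000; V(1,0) = max -> 0.999842
  V(1,1) = exp(-r*dt) * [p*1.790000 + (1-p)*9.288529] = 5.875907; exercise = 6.545084; V(1,1) = max -> 6.545084
  V(0,0) = exp(-r*dt) * [p*0.999842 + (1-p)*6.545084] = 4.039970; exercise = 1.790000; V(0,0) = max -> 4.039970


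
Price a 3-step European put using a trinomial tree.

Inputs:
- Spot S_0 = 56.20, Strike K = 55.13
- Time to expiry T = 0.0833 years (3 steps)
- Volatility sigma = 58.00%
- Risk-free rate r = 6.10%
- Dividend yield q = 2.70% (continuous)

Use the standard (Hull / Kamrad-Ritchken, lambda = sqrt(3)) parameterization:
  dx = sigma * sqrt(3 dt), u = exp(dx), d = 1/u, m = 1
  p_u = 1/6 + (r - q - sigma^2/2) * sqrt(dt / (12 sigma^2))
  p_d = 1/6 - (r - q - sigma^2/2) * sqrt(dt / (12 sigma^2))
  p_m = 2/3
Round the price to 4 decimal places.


dt = T/N = 0.027767; dx = sigma*sqrt(3*dt) = 0.167398
u = exp(dx) = 1.182225; d = 1/u = 0.845863
p_u = 0.155537, p_m = 0.666667, p_d = 0.177797
Discount per step: exp(-r*dt) = 0.998308
Stock lattice S(k, j) with j the centered position index:
  k=0: S(0,+0) = 56.2000
  k=1: S(1,-1) = 47.5375; S(1,+0) = 56.2000; S(1,+1) = 66.4410
  k=2: S(2,-2) = 40.2102; S(2,-1) = 47.5375; S(2,+0) = 56.2000; S(2,+1) = 66.4410; S(2,+2) = 78.5482
  k=3: S(3,-3) = 34.0123; S(3,-2) = 40.2102; S(3,-1) = 47.5375; S(3,+0) = 56.2000; S(3,+1) = 66.4410; S(3,+2) = 78.5482; S(3,+3) = 92.8617
Terminal payoffs V(N, j) = max(K - S_T, 0):
  V(3,-3) = 21.117691; V(3,-2) = 14.919805; V(3,-1) = 7.592510; V(3,+0) = 0.000000; V(3,+1) = 0.000000; V(3,+2) = 0.000000; V(3,+3) = 0.000000
Backward induction: V(k, j) = exp(-r*dt) * [p_u * V(k+1, j+1) + p_m * V(k+1, j) + p_d * V(k+1, j-1)]
  V(2,-2) = exp(-r*dt) * [p_u*7.592510 + p_m*14.919805 + p_d*21.117691] = 14.856920
  V(2,-1) = exp(-r*dt) * [p_u*0.000000 + p_m*7.592510 + p_d*14.919805] = 7.701310
  V(2,+0) = exp(-r*dt) * [p_u*0.000000 + p_m*0.000000 + p_d*7.592510] = 1.347639
  V(2,+1) = exp(-r*dt) * [p_u*0.000000 + p_m*0.000000 + p_d*0.000000] = 0.000000
  V(2,+2) = exp(-r*dt) * [p_u*0.000000 + p_m*0.000000 + p_d*0.000000] = 0.000000
  V(1,-1) = exp(-r*dt) * [p_u*1.347639 + p_m*7.701310 + p_d*14.856920] = 7.971811
  V(1,+0) = exp(-r*dt) * [p_u*0.000000 + p_m*1.347639 + p_d*7.701310] = 2.263855
  V(1,+1) = exp(-r*dt) * [p_u*0.000000 + p_m*0.000000 + p_d*1.347639] = 0.239200
  V(0,+0) = exp(-r*dt) * [p_u*0.239200 + p_m*2.263855 + p_d*7.971811] = 2.958787

Answer: Price = V(0,0) = 2.9588


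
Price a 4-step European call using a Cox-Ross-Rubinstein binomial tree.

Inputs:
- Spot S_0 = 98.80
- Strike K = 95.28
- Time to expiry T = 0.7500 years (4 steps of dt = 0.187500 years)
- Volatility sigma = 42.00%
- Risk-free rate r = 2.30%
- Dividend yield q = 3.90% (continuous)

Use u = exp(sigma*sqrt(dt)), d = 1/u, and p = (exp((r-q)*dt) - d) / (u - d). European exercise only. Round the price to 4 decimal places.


Answer: Price = V(0,0) = 14.6095

Derivation:
dt = T/N = 0.187500
u = exp(sigma*sqrt(dt)) = 1.199453; d = 1/u = 0.833714
p = (exp((r-q)*dt) - d) / (u - d) = 0.446468
Discount per step: exp(-r*dt) = 0.995697
Stock lattice S(k, i) with i counting down-moves:
  k=0: S(0,0) = 98.8000
  k=1: S(1,0) = 118.5059; S(1,1) = 82.3709
  k=2: S(2,0) = 142.1422; S(2,1) = 98.8000; S(2,2) = 68.6737
  k=3: S(3,0) = 170.4929; S(3,1) = 118.5059; S(3,2) = 82.3709; S(3,3) = 57.2542
  k=4: S(4,0) = 204.4982; S(4,1) = 142.1422; S(4,2) = 98.8000; S(4,3) = 68.6737; S(4,4) = 47.7336
Terminal payoffs V(N, i) = max(S_T - K, 0):
  V(4,0) = 109.218153; V(4,1) = 46.862244; V(4,2) = 3.520000; V(4,3) = 0.000000; V(4,4) = 0.000000
Backward induction: V(k, i) = exp(-r*dt) * [p * V(k+1, i) + (1-p) * V(k+1, i+1)].
  V(3,0) = exp(-r*dt) * [p*109.218153 + (1-p)*46.862244] = 74.380721
  V(3,1) = exp(-r*dt) * [p*46.862244 + (1-p)*3.520000] = 22.772519
  V(3,2) = exp(-r*dt) * [p*3.520000 + (1-p)*0.000000] = 1.564806
  V(3,3) = exp(-r*dt) * [p*0.000000 + (1-p)*0.000000] = 0.000000
  V(2,0) = exp(-r*dt) * [p*74.380721 + (1-p)*22.772519] = 45.616797
  V(2,1) = exp(-r*dt) * [p*22.772519 + (1-p)*1.564806] = 10.985898
  V(2,2) = exp(-r*dt) * [p*1.564806 + (1-p)*0.000000] = 0.695630
  V(1,0) = exp(-r*dt) * [p*45.616797 + (1-p)*10.985898] = 26.333687
  V(1,1) = exp(-r*dt) * [p*10.985898 + (1-p)*0.695630] = 5.267145
  V(0,0) = exp(-r*dt) * [p*26.333687 + (1-p)*5.267145] = 14.609548
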